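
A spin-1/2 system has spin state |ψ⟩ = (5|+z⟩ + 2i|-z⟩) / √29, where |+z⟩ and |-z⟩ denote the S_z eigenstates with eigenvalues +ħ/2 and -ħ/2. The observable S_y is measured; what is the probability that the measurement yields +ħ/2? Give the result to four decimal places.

0.8448

|+y⟩ = (|+z⟩ + i|-z⟩)/√2, so ⟨+y|ψ⟩ = (7) / (√2·√29).
P = |7|² / 58 = 49/58.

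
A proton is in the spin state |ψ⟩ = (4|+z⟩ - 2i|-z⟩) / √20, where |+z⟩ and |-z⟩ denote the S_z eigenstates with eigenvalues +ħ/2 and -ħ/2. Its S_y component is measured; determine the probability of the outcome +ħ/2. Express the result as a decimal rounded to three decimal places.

0.100

|+y⟩ = (|+z⟩ + i|-z⟩)/√2, so ⟨+y|ψ⟩ = (2) / (√2·√20).
P = |2|² / 40 = 4/40.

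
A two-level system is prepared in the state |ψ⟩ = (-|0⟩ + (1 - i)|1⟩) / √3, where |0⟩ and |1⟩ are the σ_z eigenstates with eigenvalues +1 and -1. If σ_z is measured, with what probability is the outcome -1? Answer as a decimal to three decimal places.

The -1 outcome corresponds to |1⟩. Its amplitude in |ψ⟩ is (1 - i)/√3.
P = |1 - i|² / 3 = 2/3.

0.667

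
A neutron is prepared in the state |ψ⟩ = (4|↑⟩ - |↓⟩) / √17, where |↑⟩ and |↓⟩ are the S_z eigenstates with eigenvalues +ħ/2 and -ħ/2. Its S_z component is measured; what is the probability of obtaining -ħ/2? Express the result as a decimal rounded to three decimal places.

0.059

The -ħ/2 outcome corresponds to |↓⟩. Its amplitude in |ψ⟩ is -1/√17.
P = |-1|² / 17 = 1/17.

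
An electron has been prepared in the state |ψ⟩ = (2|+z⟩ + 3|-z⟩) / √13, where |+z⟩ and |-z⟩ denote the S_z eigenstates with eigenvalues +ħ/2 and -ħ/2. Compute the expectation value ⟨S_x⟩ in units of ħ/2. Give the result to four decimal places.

⟨σ_x⟩ = 2 Re(a* b)/(|a|²+|b|²) with a = 2, b = 3.
a* b = 6, so ⟨σ_x⟩ = 12/13.
⟨S_x⟩ = (ħ/2)·⟨σ_x⟩.

0.9231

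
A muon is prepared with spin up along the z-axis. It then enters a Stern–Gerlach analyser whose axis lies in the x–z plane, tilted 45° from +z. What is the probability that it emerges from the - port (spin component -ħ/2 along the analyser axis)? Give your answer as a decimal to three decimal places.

0.146

For spin-½, the probability of finding spin-up along an axis at angle θ to the initial spin direction is cos²(θ/2); spin-down is sin²(θ/2).
θ = 45°, so P = sin²(22.5°) ≈ 0.146.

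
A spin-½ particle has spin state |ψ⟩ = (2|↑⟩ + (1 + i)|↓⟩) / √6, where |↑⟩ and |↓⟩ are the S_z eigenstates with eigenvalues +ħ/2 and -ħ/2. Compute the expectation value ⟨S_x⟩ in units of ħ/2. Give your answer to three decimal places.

⟨σ_x⟩ = 2 Re(a* b)/(|a|²+|b|²) with a = 2, b = (1 + i).
a* b = (2 + 2i), so ⟨σ_x⟩ = 4/6.
⟨S_x⟩ = (ħ/2)·⟨σ_x⟩.

0.667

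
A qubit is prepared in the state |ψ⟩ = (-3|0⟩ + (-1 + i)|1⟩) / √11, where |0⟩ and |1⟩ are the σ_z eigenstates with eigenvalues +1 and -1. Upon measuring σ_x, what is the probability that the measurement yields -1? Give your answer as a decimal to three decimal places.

|-x⟩ = (|0⟩ - |1⟩)/√2, so ⟨-x|ψ⟩ = (-2 - i) / (√2·√11).
P = |-2 - i|² / 22 = 5/22.

0.227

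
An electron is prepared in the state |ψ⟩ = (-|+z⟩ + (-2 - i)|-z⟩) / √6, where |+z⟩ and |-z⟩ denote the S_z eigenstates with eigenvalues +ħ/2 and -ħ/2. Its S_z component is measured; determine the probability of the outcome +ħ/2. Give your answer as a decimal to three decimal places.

0.167

The +ħ/2 outcome corresponds to |+z⟩. Its amplitude in |ψ⟩ is -1/√6.
P = |-1|² / 6 = 1/6.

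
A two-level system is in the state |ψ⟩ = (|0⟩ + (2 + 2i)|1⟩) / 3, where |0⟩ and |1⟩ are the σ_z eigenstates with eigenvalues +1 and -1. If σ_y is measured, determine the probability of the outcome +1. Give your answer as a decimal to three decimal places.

0.722

|+y⟩ = (|0⟩ + i|1⟩)/√2, so ⟨+y|ψ⟩ = (3 - 2i) / (√2·3).
P = |3 - 2i|² / 18 = 13/18.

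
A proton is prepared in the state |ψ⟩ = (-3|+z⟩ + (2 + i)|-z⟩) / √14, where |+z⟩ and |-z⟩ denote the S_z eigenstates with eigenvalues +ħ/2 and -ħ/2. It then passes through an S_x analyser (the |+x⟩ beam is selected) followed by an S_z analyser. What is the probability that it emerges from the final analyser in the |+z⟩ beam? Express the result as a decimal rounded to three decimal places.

First analyser (S_x): P(|+x⟩) = |⟨+x|ψ⟩|² = 2/28.
After stage 1 the state is |+x⟩; P(|+z⟩) = |⟨+z|+x⟩|² = 1/2.
Joint probability = 2/28 × 1/2 = 0.036.

0.036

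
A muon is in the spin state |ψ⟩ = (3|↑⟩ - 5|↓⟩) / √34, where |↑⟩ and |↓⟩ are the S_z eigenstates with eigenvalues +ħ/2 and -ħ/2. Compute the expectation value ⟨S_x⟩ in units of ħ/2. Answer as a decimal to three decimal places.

⟨σ_x⟩ = 2 Re(a* b)/(|a|²+|b|²) with a = 3, b = -5.
a* b = -15, so ⟨σ_x⟩ = -30/34.
⟨S_x⟩ = (ħ/2)·⟨σ_x⟩.

-0.882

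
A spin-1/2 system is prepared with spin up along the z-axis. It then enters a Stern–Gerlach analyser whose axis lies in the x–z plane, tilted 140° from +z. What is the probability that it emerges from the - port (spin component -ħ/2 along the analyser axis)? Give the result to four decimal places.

For spin-½, the probability of finding spin-up along an axis at angle θ to the initial spin direction is cos²(θ/2); spin-down is sin²(θ/2).
θ = 140°, so P = sin²(70°) ≈ 0.8830.

0.8830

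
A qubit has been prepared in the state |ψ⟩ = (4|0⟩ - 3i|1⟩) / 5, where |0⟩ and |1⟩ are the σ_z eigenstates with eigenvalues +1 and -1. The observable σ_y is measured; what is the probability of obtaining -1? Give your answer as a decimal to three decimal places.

|-y⟩ = (|0⟩ - i|1⟩)/√2, so ⟨-y|ψ⟩ = (7) / (√2·5).
P = |7|² / 50 = 49/50.

0.980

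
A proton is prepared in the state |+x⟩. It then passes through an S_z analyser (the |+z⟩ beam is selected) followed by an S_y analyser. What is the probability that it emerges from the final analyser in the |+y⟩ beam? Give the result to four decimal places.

0.2500

First analyser (S_z): from |+x⟩, P(|+z⟩) = 1/2.
After stage 1 the state is |+z⟩; P(|+y⟩) = |⟨+y|+z⟩|² = 1/2.
Joint probability = 1/2 × 1/2 = 0.2500.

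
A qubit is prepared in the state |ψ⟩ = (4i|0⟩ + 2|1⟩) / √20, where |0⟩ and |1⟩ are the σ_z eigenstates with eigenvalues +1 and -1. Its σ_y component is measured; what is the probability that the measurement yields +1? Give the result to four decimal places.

0.1000

|+y⟩ = (|0⟩ + i|1⟩)/√2, so ⟨+y|ψ⟩ = (2i) / (√2·√20).
P = |2i|² / 40 = 4/40.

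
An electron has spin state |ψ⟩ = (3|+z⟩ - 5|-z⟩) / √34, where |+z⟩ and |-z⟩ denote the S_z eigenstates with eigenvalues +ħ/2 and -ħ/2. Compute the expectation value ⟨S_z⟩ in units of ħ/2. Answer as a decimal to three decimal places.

⟨σ_z⟩ = |a|² - |b|² divided by |a|²+|b|², with a, b the |+z⟩, |-z⟩ amplitudes.
= (9 - 25)/34 = -16/34.
⟨S_z⟩ = (ħ/2)·⟨σ_z⟩.

-0.471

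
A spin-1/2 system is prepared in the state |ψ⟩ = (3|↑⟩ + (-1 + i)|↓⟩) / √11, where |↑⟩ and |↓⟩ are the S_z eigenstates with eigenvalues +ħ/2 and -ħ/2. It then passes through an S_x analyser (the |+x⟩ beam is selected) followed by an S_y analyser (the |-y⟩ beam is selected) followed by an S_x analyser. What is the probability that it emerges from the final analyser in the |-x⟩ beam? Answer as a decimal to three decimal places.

First analyser (S_x): P(|+x⟩) = |⟨+x|ψ⟩|² = 5/22.
After stage 1 the state is |+x⟩; P(|-y⟩) = |⟨-y|+x⟩|² = 1/2.
After stage 2 the state is |-y⟩; P(|-x⟩) = |⟨-x|-y⟩|² = 1/2.
Joint probability = 5/22 × 1/2 × 1/2 = 0.057.

0.057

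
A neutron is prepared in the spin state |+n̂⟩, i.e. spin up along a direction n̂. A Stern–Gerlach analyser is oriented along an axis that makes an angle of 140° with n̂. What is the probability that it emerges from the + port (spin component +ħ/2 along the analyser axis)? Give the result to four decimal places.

For spin-½, the probability of finding spin-up along an axis at angle θ to the initial spin direction is cos²(θ/2); spin-down is sin²(θ/2).
θ = 140°, so P = cos²(70°) ≈ 0.1170.

0.1170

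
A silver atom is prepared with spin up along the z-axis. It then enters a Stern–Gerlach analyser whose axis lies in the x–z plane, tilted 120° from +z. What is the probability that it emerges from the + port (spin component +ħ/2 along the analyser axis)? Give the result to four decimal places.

0.2500

For spin-½, the probability of finding spin-up along an axis at angle θ to the initial spin direction is cos²(θ/2); spin-down is sin²(θ/2).
θ = 120°, so P = cos²(60°) ≈ 0.2500.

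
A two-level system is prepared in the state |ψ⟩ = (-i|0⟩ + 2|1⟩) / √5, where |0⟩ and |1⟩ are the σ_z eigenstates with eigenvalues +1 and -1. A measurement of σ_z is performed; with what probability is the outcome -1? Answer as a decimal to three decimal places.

The -1 outcome corresponds to |1⟩. Its amplitude in |ψ⟩ is 2/√5.
P = |2|² / 5 = 4/5.

0.800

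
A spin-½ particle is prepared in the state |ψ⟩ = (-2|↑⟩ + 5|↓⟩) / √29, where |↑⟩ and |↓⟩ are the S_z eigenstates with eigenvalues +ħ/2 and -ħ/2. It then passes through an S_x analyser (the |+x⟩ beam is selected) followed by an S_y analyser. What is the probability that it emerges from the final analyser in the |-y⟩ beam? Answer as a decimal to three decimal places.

0.078

First analyser (S_x): P(|+x⟩) = |⟨+x|ψ⟩|² = 9/58.
After stage 1 the state is |+x⟩; P(|-y⟩) = |⟨-y|+x⟩|² = 1/2.
Joint probability = 9/58 × 1/2 = 0.078.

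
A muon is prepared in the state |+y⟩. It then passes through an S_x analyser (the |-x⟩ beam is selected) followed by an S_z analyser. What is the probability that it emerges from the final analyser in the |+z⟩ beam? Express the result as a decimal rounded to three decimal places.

0.250

First analyser (S_x): from |+y⟩, P(|-x⟩) = 1/2.
After stage 1 the state is |-x⟩; P(|+z⟩) = |⟨+z|-x⟩|² = 1/2.
Joint probability = 1/2 × 1/2 = 0.250.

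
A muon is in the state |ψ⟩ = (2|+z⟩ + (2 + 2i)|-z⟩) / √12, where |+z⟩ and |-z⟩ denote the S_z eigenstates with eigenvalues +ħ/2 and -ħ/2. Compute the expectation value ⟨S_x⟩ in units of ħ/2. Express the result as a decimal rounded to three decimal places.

⟨σ_x⟩ = 2 Re(a* b)/(|a|²+|b|²) with a = 2, b = (2 + 2i).
a* b = (4 + 4i), so ⟨σ_x⟩ = 8/12.
⟨S_x⟩ = (ħ/2)·⟨σ_x⟩.

0.667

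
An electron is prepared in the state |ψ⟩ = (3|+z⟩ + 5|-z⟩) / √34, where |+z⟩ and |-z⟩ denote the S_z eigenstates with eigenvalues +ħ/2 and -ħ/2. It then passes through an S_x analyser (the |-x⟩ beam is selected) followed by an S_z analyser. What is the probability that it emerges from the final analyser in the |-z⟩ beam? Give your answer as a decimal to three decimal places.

0.029

First analyser (S_x): P(|-x⟩) = |⟨-x|ψ⟩|² = 4/68.
After stage 1 the state is |-x⟩; P(|-z⟩) = |⟨-z|-x⟩|² = 1/2.
Joint probability = 4/68 × 1/2 = 0.029.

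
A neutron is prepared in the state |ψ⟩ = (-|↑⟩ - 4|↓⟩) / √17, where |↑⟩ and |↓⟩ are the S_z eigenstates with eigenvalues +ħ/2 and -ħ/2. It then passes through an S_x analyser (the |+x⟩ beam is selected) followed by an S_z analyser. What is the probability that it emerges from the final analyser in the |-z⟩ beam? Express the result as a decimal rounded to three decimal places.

0.368

First analyser (S_x): P(|+x⟩) = |⟨+x|ψ⟩|² = 25/34.
After stage 1 the state is |+x⟩; P(|-z⟩) = |⟨-z|+x⟩|² = 1/2.
Joint probability = 25/34 × 1/2 = 0.368.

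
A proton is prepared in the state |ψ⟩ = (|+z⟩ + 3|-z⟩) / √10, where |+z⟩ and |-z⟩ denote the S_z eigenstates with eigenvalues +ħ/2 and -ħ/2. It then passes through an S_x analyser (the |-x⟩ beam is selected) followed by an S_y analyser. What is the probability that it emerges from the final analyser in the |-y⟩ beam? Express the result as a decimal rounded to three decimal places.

First analyser (S_x): P(|-x⟩) = |⟨-x|ψ⟩|² = 4/20.
After stage 1 the state is |-x⟩; P(|-y⟩) = |⟨-y|-x⟩|² = 1/2.
Joint probability = 4/20 × 1/2 = 0.100.

0.100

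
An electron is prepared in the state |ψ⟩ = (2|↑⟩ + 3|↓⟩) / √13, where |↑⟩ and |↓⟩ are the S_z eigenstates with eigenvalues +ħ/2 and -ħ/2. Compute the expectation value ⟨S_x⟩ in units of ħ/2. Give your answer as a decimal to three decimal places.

0.923

⟨σ_x⟩ = 2 Re(a* b)/(|a|²+|b|²) with a = 2, b = 3.
a* b = 6, so ⟨σ_x⟩ = 12/13.
⟨S_x⟩ = (ħ/2)·⟨σ_x⟩.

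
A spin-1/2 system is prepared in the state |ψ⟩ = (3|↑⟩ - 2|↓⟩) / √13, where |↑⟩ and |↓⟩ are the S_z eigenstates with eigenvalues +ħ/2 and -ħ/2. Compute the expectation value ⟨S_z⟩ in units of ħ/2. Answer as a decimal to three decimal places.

0.385

⟨σ_z⟩ = |a|² - |b|² divided by |a|²+|b|², with a, b the |↑⟩, |↓⟩ amplitudes.
= (9 - 4)/13 = 5/13.
⟨S_z⟩ = (ħ/2)·⟨σ_z⟩.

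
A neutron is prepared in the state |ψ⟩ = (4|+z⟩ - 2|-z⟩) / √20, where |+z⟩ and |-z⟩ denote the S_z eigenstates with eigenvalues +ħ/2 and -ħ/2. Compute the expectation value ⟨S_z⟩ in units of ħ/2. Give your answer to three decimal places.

⟨σ_z⟩ = |a|² - |b|² divided by |a|²+|b|², with a, b the |+z⟩, |-z⟩ amplitudes.
= (16 - 4)/20 = 12/20.
⟨S_z⟩ = (ħ/2)·⟨σ_z⟩.

0.600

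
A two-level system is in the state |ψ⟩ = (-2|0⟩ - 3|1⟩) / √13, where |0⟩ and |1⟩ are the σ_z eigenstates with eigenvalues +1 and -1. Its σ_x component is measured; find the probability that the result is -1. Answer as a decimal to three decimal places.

0.038

|-x⟩ = (|0⟩ - |1⟩)/√2, so ⟨-x|ψ⟩ = (1) / (√2·√13).
P = |1|² / 26 = 1/26.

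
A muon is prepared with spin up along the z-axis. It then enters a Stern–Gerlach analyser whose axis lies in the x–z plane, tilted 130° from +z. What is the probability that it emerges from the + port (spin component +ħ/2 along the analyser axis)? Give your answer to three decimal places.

0.179

For spin-½, the probability of finding spin-up along an axis at angle θ to the initial spin direction is cos²(θ/2); spin-down is sin²(θ/2).
θ = 130°, so P = cos²(65°) ≈ 0.179.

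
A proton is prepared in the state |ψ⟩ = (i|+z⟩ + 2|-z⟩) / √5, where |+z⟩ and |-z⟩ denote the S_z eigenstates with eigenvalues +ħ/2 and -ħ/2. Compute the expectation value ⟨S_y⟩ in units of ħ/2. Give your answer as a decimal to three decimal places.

⟨σ_y⟩ = 2 Im(a* b)/(|a|²+|b|²) with a = i, b = 2.
a* b = -2i, so ⟨σ_y⟩ = -4/5.
⟨S_y⟩ = (ħ/2)·⟨σ_y⟩.

-0.800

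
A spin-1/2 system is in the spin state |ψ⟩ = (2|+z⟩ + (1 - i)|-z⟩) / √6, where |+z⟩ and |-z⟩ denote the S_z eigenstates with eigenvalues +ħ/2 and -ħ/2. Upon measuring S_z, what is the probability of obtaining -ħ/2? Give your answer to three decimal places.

The -ħ/2 outcome corresponds to |-z⟩. Its amplitude in |ψ⟩ is (1 - i)/√6.
P = |1 - i|² / 6 = 2/6.

0.333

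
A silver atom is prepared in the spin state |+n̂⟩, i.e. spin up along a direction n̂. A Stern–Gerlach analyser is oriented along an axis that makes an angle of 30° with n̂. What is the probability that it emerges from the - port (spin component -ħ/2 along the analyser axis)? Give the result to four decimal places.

For spin-½, the probability of finding spin-up along an axis at angle θ to the initial spin direction is cos²(θ/2); spin-down is sin²(θ/2).
θ = 30°, so P = sin²(15°) ≈ 0.0670.

0.0670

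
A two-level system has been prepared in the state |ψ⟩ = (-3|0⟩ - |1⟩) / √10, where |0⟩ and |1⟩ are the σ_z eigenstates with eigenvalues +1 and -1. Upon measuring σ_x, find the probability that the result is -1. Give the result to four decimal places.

0.2000

|-x⟩ = (|0⟩ - |1⟩)/√2, so ⟨-x|ψ⟩ = (-2) / (√2·√10).
P = |-2|² / 20 = 4/20.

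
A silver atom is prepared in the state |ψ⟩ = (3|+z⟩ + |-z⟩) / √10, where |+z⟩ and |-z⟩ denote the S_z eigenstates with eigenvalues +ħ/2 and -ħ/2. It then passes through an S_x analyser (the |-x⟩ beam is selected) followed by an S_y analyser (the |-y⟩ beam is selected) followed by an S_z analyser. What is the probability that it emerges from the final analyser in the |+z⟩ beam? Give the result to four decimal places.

0.0500

First analyser (S_x): P(|-x⟩) = |⟨-x|ψ⟩|² = 4/20.
After stage 1 the state is |-x⟩; P(|-y⟩) = |⟨-y|-x⟩|² = 1/2.
After stage 2 the state is |-y⟩; P(|+z⟩) = |⟨+z|-y⟩|² = 1/2.
Joint probability = 4/20 × 1/2 × 1/2 = 0.0500.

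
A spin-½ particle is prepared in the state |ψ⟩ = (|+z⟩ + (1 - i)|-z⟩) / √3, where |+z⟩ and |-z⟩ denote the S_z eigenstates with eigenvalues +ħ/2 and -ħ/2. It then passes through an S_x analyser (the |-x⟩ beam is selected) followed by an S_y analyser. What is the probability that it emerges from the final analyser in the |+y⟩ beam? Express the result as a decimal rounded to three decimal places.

First analyser (S_x): P(|-x⟩) = |⟨-x|ψ⟩|² = 1/6.
After stage 1 the state is |-x⟩; P(|+y⟩) = |⟨+y|-x⟩|² = 1/2.
Joint probability = 1/6 × 1/2 = 0.083.

0.083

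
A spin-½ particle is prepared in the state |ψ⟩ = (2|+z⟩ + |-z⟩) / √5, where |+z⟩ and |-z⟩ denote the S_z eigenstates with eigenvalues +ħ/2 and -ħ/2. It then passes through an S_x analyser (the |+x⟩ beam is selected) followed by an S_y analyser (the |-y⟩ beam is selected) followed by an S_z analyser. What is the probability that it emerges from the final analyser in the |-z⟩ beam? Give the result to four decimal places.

0.2250

First analyser (S_x): P(|+x⟩) = |⟨+x|ψ⟩|² = 9/10.
After stage 1 the state is |+x⟩; P(|-y⟩) = |⟨-y|+x⟩|² = 1/2.
After stage 2 the state is |-y⟩; P(|-z⟩) = |⟨-z|-y⟩|² = 1/2.
Joint probability = 9/10 × 1/2 × 1/2 = 0.2250.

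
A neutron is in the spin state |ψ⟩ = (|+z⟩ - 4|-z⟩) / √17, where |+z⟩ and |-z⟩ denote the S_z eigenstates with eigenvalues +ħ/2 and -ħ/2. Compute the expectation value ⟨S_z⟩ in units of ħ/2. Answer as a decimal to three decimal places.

-0.882

⟨σ_z⟩ = |a|² - |b|² divided by |a|²+|b|², with a, b the |+z⟩, |-z⟩ amplitudes.
= (1 - 16)/17 = -15/17.
⟨S_z⟩ = (ħ/2)·⟨σ_z⟩.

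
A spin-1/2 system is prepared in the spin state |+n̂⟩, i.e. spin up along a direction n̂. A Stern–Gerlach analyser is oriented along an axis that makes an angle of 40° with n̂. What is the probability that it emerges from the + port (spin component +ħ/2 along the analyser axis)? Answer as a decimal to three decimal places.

0.883

For spin-½, the probability of finding spin-up along an axis at angle θ to the initial spin direction is cos²(θ/2); spin-down is sin²(θ/2).
θ = 40°, so P = cos²(20°) ≈ 0.883.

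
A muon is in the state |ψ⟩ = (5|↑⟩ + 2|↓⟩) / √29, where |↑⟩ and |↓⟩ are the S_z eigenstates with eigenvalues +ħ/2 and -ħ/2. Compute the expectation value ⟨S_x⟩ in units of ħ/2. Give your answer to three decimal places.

0.690

⟨σ_x⟩ = 2 Re(a* b)/(|a|²+|b|²) with a = 5, b = 2.
a* b = 10, so ⟨σ_x⟩ = 20/29.
⟨S_x⟩ = (ħ/2)·⟨σ_x⟩.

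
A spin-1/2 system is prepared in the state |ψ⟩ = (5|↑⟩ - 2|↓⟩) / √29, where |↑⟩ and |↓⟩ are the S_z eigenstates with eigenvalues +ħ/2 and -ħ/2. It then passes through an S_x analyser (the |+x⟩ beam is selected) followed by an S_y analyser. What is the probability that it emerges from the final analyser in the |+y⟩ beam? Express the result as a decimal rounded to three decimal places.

First analyser (S_x): P(|+x⟩) = |⟨+x|ψ⟩|² = 9/58.
After stage 1 the state is |+x⟩; P(|+y⟩) = |⟨+y|+x⟩|² = 1/2.
Joint probability = 9/58 × 1/2 = 0.078.

0.078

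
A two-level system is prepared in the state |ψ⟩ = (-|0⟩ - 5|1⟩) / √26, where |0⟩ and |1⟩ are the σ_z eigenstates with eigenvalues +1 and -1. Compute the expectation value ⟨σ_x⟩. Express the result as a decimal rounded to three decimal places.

0.385

⟨σ_x⟩ = 2 Re(a* b)/(|a|²+|b|²) with a = -1, b = -5.
a* b = 5, so ⟨σ_x⟩ = 10/26.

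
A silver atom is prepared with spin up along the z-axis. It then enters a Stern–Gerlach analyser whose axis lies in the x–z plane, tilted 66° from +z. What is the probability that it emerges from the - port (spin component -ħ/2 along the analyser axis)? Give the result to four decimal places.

0.2966

For spin-½, the probability of finding spin-up along an axis at angle θ to the initial spin direction is cos²(θ/2); spin-down is sin²(θ/2).
θ = 66°, so P = sin²(33°) ≈ 0.2966.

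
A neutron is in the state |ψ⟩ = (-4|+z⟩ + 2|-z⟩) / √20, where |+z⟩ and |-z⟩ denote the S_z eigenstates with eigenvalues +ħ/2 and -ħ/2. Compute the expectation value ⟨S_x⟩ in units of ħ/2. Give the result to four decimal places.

-0.8000

⟨σ_x⟩ = 2 Re(a* b)/(|a|²+|b|²) with a = -4, b = 2.
a* b = -8, so ⟨σ_x⟩ = -16/20.
⟨S_x⟩ = (ħ/2)·⟨σ_x⟩.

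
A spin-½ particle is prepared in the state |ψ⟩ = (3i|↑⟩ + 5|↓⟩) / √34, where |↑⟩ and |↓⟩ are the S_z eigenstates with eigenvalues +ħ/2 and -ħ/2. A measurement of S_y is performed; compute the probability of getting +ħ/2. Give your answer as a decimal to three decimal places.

0.059

|+y⟩ = (|↑⟩ + i|↓⟩)/√2, so ⟨+y|ψ⟩ = (-2i) / (√2·√34).
P = |-2i|² / 68 = 4/68.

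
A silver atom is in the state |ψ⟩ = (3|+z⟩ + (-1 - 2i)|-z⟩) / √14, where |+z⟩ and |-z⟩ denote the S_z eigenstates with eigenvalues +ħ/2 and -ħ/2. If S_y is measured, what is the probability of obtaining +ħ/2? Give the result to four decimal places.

0.0714

|+y⟩ = (|+z⟩ + i|-z⟩)/√2, so ⟨+y|ψ⟩ = (1 + i) / (√2·√14).
P = |1 + i|² / 28 = 2/28.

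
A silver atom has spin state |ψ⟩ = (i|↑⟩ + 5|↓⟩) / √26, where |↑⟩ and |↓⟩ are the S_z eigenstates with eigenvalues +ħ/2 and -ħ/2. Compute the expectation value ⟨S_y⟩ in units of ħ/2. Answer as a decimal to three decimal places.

-0.385

⟨σ_y⟩ = 2 Im(a* b)/(|a|²+|b|²) with a = i, b = 5.
a* b = -5i, so ⟨σ_y⟩ = -10/26.
⟨S_y⟩ = (ħ/2)·⟨σ_y⟩.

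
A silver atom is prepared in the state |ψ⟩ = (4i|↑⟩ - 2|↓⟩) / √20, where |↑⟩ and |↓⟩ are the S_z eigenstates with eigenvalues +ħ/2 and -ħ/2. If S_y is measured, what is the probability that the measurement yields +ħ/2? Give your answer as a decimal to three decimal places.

0.900

|+y⟩ = (|↑⟩ + i|↓⟩)/√2, so ⟨+y|ψ⟩ = (6i) / (√2·√20).
P = |6i|² / 40 = 36/40.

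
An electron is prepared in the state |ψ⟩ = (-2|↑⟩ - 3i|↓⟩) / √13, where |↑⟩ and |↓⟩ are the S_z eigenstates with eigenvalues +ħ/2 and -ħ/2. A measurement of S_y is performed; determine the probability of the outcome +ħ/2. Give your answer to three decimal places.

|+y⟩ = (|↑⟩ + i|↓⟩)/√2, so ⟨+y|ψ⟩ = (-5) / (√2·√13).
P = |-5|² / 26 = 25/26.

0.962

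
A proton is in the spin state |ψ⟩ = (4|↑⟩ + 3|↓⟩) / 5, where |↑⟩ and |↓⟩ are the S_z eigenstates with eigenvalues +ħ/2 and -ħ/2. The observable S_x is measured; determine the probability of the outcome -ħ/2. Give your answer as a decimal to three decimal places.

0.020

|-x⟩ = (|↑⟩ - |↓⟩)/√2, so ⟨-x|ψ⟩ = (1) / (√2·5).
P = |1|² / 50 = 1/50.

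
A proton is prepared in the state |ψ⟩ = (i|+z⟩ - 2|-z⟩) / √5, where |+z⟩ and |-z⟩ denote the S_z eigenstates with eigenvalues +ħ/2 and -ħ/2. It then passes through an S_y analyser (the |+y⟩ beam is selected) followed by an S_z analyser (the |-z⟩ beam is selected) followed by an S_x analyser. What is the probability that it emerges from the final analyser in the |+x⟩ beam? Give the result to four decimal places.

0.2250

First analyser (S_y): P(|+y⟩) = |⟨+y|ψ⟩|² = 9/10.
After stage 1 the state is |+y⟩; P(|-z⟩) = |⟨-z|+y⟩|² = 1/2.
After stage 2 the state is |-z⟩; P(|+x⟩) = |⟨+x|-z⟩|² = 1/2.
Joint probability = 9/10 × 1/2 × 1/2 = 0.2250.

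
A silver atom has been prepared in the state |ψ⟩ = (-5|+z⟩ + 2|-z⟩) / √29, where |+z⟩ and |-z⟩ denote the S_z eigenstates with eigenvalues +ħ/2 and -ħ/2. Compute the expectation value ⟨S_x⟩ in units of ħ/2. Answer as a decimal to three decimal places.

⟨σ_x⟩ = 2 Re(a* b)/(|a|²+|b|²) with a = -5, b = 2.
a* b = -10, so ⟨σ_x⟩ = -20/29.
⟨S_x⟩ = (ħ/2)·⟨σ_x⟩.

-0.690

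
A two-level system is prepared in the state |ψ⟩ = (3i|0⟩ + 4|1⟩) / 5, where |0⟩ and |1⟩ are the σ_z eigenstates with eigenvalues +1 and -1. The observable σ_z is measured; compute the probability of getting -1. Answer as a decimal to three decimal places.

The -1 outcome corresponds to |1⟩. Its amplitude in |ψ⟩ is 4/5.
P = |4|² / 25 = 16/25.

0.640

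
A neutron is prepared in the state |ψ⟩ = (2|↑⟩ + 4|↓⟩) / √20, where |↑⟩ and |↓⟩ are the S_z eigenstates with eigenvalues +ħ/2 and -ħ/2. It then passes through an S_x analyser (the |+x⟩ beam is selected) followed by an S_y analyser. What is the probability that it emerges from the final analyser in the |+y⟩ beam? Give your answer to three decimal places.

First analyser (S_x): P(|+x⟩) = |⟨+x|ψ⟩|² = 36/40.
After stage 1 the state is |+x⟩; P(|+y⟩) = |⟨+y|+x⟩|² = 1/2.
Joint probability = 36/40 × 1/2 = 0.450.

0.450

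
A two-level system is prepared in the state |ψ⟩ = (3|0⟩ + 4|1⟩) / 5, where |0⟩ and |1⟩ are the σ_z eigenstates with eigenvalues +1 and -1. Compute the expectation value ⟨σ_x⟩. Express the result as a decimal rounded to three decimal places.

0.960

⟨σ_x⟩ = 2 Re(a* b)/(|a|²+|b|²) with a = 3, b = 4.
a* b = 12, so ⟨σ_x⟩ = 24/25.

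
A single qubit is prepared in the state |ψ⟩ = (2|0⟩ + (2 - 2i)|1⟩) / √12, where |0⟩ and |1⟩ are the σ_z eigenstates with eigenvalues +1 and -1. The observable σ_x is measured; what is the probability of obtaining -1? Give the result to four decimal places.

|-x⟩ = (|0⟩ - |1⟩)/√2, so ⟨-x|ψ⟩ = (2i) / (√2·√12).
P = |2i|² / 24 = 4/24.

0.1667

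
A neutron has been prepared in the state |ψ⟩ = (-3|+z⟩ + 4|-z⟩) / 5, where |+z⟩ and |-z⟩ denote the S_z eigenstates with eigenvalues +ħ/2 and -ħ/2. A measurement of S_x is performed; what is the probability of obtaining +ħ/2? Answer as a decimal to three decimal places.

0.020

|+x⟩ = (|+z⟩ + |-z⟩)/√2, so ⟨+x|ψ⟩ = (1) / (√2·5).
P = |1|² / 50 = 1/50.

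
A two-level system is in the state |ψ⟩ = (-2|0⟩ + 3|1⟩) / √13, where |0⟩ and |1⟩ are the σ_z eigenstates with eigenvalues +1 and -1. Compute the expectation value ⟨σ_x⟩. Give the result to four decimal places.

⟨σ_x⟩ = 2 Re(a* b)/(|a|²+|b|²) with a = -2, b = 3.
a* b = -6, so ⟨σ_x⟩ = -12/13.

-0.9231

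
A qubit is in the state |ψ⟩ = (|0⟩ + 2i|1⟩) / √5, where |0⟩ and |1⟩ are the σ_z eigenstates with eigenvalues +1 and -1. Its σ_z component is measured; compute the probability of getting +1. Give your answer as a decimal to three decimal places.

The +1 outcome corresponds to |0⟩. Its amplitude in |ψ⟩ is 1/√5.
P = |1|² / 5 = 1/5.

0.200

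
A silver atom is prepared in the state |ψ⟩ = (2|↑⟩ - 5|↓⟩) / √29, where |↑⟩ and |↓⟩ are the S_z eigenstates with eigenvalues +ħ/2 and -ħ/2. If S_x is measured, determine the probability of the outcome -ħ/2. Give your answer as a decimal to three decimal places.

0.845

|-x⟩ = (|↑⟩ - |↓⟩)/√2, so ⟨-x|ψ⟩ = (7) / (√2·√29).
P = |7|² / 58 = 49/58.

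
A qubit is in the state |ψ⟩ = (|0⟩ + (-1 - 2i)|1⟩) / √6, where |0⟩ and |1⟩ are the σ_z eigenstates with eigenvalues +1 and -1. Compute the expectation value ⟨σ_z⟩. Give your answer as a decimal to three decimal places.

-0.667

⟨σ_z⟩ = |a|² - |b|² divided by |a|²+|b|², with a, b the |0⟩, |1⟩ amplitudes.
= (1 - 5)/6 = -4/6.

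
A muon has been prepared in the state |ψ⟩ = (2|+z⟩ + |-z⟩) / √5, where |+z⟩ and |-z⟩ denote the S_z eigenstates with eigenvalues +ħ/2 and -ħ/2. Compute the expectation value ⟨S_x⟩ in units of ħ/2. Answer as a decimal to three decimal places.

0.800

⟨σ_x⟩ = 2 Re(a* b)/(|a|²+|b|²) with a = 2, b = 1.
a* b = 2, so ⟨σ_x⟩ = 4/5.
⟨S_x⟩ = (ħ/2)·⟨σ_x⟩.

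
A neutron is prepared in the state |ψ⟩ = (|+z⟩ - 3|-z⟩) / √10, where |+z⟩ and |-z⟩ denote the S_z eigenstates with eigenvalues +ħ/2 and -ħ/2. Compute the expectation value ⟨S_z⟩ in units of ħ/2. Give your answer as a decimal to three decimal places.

-0.800

⟨σ_z⟩ = |a|² - |b|² divided by |a|²+|b|², with a, b the |+z⟩, |-z⟩ amplitudes.
= (1 - 9)/10 = -8/10.
⟨S_z⟩ = (ħ/2)·⟨σ_z⟩.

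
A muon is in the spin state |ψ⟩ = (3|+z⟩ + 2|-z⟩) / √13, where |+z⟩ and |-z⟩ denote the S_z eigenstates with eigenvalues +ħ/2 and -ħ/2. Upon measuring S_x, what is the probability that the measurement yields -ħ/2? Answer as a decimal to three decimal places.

|-x⟩ = (|+z⟩ - |-z⟩)/√2, so ⟨-x|ψ⟩ = (1) / (√2·√13).
P = |1|² / 26 = 1/26.

0.038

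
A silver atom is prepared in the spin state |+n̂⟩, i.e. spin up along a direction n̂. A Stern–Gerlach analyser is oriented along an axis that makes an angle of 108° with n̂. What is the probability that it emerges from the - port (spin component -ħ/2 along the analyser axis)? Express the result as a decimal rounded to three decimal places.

0.655

For spin-½, the probability of finding spin-up along an axis at angle θ to the initial spin direction is cos²(θ/2); spin-down is sin²(θ/2).
θ = 108°, so P = sin²(54°) ≈ 0.655.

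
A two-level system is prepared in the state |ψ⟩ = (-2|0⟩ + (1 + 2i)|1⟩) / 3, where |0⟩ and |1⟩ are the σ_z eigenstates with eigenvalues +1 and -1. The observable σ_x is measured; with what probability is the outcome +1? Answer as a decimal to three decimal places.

|+x⟩ = (|0⟩ + |1⟩)/√2, so ⟨+x|ψ⟩ = (-1 + 2i) / (√2·3).
P = |-1 + 2i|² / 18 = 5/18.

0.278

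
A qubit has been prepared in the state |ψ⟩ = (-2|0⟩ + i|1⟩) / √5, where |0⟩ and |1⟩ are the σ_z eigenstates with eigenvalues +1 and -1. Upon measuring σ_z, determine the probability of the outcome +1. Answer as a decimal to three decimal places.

0.800

The +1 outcome corresponds to |0⟩. Its amplitude in |ψ⟩ is -2/√5.
P = |-2|² / 5 = 4/5.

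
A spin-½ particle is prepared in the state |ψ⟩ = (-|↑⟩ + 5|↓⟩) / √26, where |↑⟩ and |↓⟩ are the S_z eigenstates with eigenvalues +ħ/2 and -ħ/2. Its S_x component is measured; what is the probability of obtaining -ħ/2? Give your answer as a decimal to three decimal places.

|-x⟩ = (|↑⟩ - |↓⟩)/√2, so ⟨-x|ψ⟩ = (-6) / (√2·√26).
P = |-6|² / 52 = 36/52.

0.692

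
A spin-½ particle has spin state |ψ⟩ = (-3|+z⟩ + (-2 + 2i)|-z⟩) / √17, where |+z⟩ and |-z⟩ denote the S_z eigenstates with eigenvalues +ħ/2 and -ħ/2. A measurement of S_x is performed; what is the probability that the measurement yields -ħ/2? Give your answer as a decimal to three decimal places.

0.147

|-x⟩ = (|+z⟩ - |-z⟩)/√2, so ⟨-x|ψ⟩ = (-1 - 2i) / (√2·√17).
P = |-1 - 2i|² / 34 = 5/34.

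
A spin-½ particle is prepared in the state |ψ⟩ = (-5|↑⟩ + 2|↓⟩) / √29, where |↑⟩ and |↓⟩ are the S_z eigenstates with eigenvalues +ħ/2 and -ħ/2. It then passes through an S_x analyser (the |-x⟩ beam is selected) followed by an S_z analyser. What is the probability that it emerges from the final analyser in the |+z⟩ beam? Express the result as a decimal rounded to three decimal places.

First analyser (S_x): P(|-x⟩) = |⟨-x|ψ⟩|² = 49/58.
After stage 1 the state is |-x⟩; P(|+z⟩) = |⟨+z|-x⟩|² = 1/2.
Joint probability = 49/58 × 1/2 = 0.422.

0.422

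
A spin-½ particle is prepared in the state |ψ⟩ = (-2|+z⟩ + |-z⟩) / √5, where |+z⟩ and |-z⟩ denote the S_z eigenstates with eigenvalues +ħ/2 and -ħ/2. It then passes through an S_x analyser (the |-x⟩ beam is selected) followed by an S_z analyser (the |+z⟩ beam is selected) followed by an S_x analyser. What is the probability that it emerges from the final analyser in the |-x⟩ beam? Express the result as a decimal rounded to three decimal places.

0.225

First analyser (S_x): P(|-x⟩) = |⟨-x|ψ⟩|² = 9/10.
After stage 1 the state is |-x⟩; P(|+z⟩) = |⟨+z|-x⟩|² = 1/2.
After stage 2 the state is |+z⟩; P(|-x⟩) = |⟨-x|+z⟩|² = 1/2.
Joint probability = 9/10 × 1/2 × 1/2 = 0.225.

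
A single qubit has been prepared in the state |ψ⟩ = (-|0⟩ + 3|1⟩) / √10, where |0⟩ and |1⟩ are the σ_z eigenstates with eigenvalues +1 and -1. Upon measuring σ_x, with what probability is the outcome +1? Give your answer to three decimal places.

0.200

|+x⟩ = (|0⟩ + |1⟩)/√2, so ⟨+x|ψ⟩ = (2) / (√2·√10).
P = |2|² / 20 = 4/20.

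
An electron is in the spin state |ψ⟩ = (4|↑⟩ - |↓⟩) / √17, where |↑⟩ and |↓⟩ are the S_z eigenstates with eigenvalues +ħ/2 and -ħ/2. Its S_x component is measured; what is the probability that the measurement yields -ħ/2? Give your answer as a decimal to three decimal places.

|-x⟩ = (|↑⟩ - |↓⟩)/√2, so ⟨-x|ψ⟩ = (5) / (√2·√17).
P = |5|² / 34 = 25/34.

0.735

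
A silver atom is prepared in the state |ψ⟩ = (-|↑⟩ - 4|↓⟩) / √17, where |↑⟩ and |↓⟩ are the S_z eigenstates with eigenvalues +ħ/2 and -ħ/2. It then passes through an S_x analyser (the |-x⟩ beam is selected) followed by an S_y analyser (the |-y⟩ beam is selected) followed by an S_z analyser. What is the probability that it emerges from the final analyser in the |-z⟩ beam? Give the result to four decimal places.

First analyser (S_x): P(|-x⟩) = |⟨-x|ψ⟩|² = 9/34.
After stage 1 the state is |-x⟩; P(|-y⟩) = |⟨-y|-x⟩|² = 1/2.
After stage 2 the state is |-y⟩; P(|-z⟩) = |⟨-z|-y⟩|² = 1/2.
Joint probability = 9/34 × 1/2 × 1/2 = 0.0662.

0.0662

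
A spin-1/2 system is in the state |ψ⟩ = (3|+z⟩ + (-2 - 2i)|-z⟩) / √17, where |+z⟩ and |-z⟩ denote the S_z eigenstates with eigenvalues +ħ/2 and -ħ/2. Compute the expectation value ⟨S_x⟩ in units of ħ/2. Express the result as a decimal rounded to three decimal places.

⟨σ_x⟩ = 2 Re(a* b)/(|a|²+|b|²) with a = 3, b = (-2 - 2i).
a* b = (-6 - 6i), so ⟨σ_x⟩ = -12/17.
⟨S_x⟩ = (ħ/2)·⟨σ_x⟩.

-0.706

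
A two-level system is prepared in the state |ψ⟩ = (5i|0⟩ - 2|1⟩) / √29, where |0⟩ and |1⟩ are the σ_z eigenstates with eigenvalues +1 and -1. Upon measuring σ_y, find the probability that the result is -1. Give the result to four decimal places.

0.1552

|-y⟩ = (|0⟩ - i|1⟩)/√2, so ⟨-y|ψ⟩ = (3i) / (√2·√29).
P = |3i|² / 58 = 9/58.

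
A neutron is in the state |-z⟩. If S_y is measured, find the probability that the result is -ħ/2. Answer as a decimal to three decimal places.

In the S_z basis, |-z⟩ = |↓⟩ and |-y⟩ = (|↑⟩ - i|↓⟩)/√2.
|⟨-y|-z⟩|² = 1/2.

0.500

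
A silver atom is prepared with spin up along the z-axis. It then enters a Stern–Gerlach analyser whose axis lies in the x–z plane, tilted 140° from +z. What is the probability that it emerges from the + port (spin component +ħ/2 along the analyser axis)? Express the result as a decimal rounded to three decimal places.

For spin-½, the probability of finding spin-up along an axis at angle θ to the initial spin direction is cos²(θ/2); spin-down is sin²(θ/2).
θ = 140°, so P = cos²(70°) ≈ 0.117.

0.117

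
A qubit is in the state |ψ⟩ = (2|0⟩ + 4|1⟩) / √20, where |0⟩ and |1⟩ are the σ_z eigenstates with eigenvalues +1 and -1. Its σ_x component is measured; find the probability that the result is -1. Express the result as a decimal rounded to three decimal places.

0.100

|-x⟩ = (|0⟩ - |1⟩)/√2, so ⟨-x|ψ⟩ = (-2) / (√2·√20).
P = |-2|² / 40 = 4/40.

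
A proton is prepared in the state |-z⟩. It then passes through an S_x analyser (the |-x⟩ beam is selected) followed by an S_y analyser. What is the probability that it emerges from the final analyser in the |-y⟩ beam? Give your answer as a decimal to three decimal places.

0.250

First analyser (S_x): from |-z⟩, P(|-x⟩) = 1/2.
After stage 1 the state is |-x⟩; P(|-y⟩) = |⟨-y|-x⟩|² = 1/2.
Joint probability = 1/2 × 1/2 = 0.250.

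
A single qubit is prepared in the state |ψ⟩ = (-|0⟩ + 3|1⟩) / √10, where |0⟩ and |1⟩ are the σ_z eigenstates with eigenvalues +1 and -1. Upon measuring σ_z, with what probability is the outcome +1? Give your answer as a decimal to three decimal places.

The +1 outcome corresponds to |0⟩. Its amplitude in |ψ⟩ is -1/√10.
P = |-1|² / 10 = 1/10.

0.100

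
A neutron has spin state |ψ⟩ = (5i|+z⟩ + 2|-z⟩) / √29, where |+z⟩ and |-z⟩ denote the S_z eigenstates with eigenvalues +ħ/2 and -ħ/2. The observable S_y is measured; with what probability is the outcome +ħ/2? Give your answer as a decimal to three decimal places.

|+y⟩ = (|+z⟩ + i|-z⟩)/√2, so ⟨+y|ψ⟩ = (3i) / (√2·√29).
P = |3i|² / 58 = 9/58.

0.155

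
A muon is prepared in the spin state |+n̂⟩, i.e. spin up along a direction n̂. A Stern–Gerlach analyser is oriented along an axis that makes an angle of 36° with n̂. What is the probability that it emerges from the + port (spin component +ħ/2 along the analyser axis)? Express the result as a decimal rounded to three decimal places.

For spin-½, the probability of finding spin-up along an axis at angle θ to the initial spin direction is cos²(θ/2); spin-down is sin²(θ/2).
θ = 36°, so P = cos²(18°) ≈ 0.905.

0.905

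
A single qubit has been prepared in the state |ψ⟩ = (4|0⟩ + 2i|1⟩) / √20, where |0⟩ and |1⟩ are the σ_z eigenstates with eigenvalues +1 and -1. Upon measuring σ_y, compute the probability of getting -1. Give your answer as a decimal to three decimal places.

|-y⟩ = (|0⟩ - i|1⟩)/√2, so ⟨-y|ψ⟩ = (2) / (√2·√20).
P = |2|² / 40 = 4/40.

0.100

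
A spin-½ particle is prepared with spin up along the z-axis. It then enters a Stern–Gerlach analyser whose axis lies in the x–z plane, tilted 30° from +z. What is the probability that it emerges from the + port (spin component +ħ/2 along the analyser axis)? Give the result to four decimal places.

For spin-½, the probability of finding spin-up along an axis at angle θ to the initial spin direction is cos²(θ/2); spin-down is sin²(θ/2).
θ = 30°, so P = cos²(15°) ≈ 0.9330.

0.9330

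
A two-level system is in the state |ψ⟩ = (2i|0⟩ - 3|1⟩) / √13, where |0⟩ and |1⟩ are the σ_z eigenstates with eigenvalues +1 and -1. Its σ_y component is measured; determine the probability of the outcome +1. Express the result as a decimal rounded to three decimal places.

|+y⟩ = (|0⟩ + i|1⟩)/√2, so ⟨+y|ψ⟩ = (5i) / (√2·√13).
P = |5i|² / 26 = 25/26.

0.962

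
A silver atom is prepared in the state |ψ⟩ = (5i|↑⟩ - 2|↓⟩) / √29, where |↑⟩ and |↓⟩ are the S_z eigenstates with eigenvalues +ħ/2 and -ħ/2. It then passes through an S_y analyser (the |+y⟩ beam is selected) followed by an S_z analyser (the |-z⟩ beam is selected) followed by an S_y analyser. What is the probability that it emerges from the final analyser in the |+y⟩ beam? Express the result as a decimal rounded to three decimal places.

0.211

First analyser (S_y): P(|+y⟩) = |⟨+y|ψ⟩|² = 49/58.
After stage 1 the state is |+y⟩; P(|-z⟩) = |⟨-z|+y⟩|² = 1/2.
After stage 2 the state is |-z⟩; P(|+y⟩) = |⟨+y|-z⟩|² = 1/2.
Joint probability = 49/58 × 1/2 × 1/2 = 0.211.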